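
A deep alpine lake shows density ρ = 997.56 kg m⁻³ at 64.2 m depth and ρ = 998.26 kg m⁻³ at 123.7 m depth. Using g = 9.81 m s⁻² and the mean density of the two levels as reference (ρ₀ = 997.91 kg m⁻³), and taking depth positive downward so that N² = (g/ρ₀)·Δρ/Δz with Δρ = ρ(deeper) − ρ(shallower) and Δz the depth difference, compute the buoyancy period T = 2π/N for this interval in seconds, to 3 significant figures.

Δρ = 998.26 − 997.56 = 0.70 kg m⁻³ over Δz = 123.7 − 64.2 = 59.5 m.
N² = (9.81/997.91) × (0.70/59.5) = 1.1565 × 10⁻⁴ s⁻².
N = √(1.1565 × 10⁻⁴) = 0.010754 rad s⁻¹, so T = 2π/N = 584.26 s ≈ 584 s.
Since Δρ > 0 the layer is stably stratified.

584 s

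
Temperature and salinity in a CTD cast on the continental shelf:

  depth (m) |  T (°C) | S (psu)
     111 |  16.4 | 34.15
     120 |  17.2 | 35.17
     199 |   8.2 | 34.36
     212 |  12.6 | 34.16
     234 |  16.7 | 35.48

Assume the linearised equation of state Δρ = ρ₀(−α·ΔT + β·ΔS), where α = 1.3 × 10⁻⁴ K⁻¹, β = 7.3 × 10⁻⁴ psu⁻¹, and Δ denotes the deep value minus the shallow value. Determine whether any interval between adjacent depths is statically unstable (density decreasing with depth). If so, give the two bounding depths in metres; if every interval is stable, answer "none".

199–212 m

Evaluate Δρ/ρ₀ = −αΔT + βΔS across each adjacent pair:
  111–120 m: −αΔT+βΔS = −(1.3 × 10⁻⁴)(+0.8)+(7.3 × 10⁻⁴)(+1.02) = 6.4 × 10⁻⁴ → stable
  120–199 m: −αΔT+βΔS = −(1.3 × 10⁻⁴)(-9.0)+(7.3 × 10⁻⁴)(-0.81) = 5.8 × 10⁻⁴ → stable
  199–212 m: −αΔT+βΔS = −(1.3 × 10⁻⁴)(+4.4)+(7.3 × 10⁻⁴)(-0.20) = -7.2 × 10⁻⁴ → UNSTABLE
  212–234 m: −αΔT+βΔS = −(1.3 × 10⁻⁴)(+4.1)+(7.3 × 10⁻⁴)(+1.32) = 4.3 × 10⁻⁴ → stable
The 199–212 m interval has Δρ < 0: lighter water underlies denser water.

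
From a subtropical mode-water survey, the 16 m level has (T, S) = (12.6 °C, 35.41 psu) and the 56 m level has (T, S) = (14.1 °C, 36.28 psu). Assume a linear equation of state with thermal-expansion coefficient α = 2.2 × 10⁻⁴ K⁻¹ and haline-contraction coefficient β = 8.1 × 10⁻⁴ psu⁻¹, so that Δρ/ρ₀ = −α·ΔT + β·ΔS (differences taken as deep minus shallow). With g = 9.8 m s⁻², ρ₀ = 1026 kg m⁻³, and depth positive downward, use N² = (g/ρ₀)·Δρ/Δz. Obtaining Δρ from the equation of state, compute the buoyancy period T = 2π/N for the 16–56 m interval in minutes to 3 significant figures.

ΔT = +1.5 K, ΔS = +0.87 psu (deep − shallow).
Δρ/ρ₀ = −αΔT + βΔS = -3.30 × 10⁻⁴ + 7.047 × 10⁻⁴ = 3.747 × 10⁻⁴, so Δρ ≈ 0.3844 kg m⁻³.
N² = (g/ρ₀)·Δρ/Δz = g·(Δρ/ρ₀)/Δz = 9.8 × 3.747 × 10⁻⁴ / 40 = 9.1801 × 10⁻⁵ s⁻².
N = √(9.1801 × 10⁻⁵) = 9.5813 × 10⁻³ rad s⁻¹ → T = 2π/N = 655.78 s = 10.930 min ≈ 10.9 min.

10.9 min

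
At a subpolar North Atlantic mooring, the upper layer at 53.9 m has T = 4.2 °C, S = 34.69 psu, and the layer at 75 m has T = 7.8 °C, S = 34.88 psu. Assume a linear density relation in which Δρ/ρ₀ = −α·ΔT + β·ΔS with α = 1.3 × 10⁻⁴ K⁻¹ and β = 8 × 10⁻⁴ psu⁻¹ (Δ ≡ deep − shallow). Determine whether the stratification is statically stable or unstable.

unstable

ΔT = 7.8 − 4.2 = +3.6 K and ΔS = 34.88 − 34.69 = +0.19 psu (deep − shallow).
−αΔT = -4.68 × 10⁻⁴; βΔS = 1.52 × 10⁻⁴; sum Δρ/ρ₀ = -3.16 × 10⁻⁴.
Δρ/ρ₀ < 0, so Δρ < 0: deeper water is lighter → statically unstable; the column would overturn.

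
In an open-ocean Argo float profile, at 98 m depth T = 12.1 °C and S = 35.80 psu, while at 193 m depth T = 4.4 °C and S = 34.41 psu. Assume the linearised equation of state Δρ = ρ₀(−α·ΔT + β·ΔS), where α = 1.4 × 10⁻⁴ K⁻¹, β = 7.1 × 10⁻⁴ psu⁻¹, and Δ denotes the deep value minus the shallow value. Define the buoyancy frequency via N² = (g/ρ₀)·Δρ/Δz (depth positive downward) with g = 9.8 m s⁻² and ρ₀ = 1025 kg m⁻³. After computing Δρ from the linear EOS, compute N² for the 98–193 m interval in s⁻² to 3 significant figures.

9.40 × 10⁻⁶ s⁻²

ΔT = -7.7 K, ΔS = -1.39 psu (deep − shallow).
Δρ/ρ₀ = −αΔT + βΔS = 1.078 × 10⁻³ − 9.869 × 10⁻⁴ = 9.11 × 10⁻⁵, so Δρ ≈ 0.09338 kg m⁻³.
N² = (g/ρ₀)·Δρ/Δz = g·(Δρ/ρ₀)/Δz = 9.8 × 9.11 × 10⁻⁵ / 95 = 9.3977 × 10⁻⁶ s⁻² ≈ 9.40 × 10⁻⁶ s⁻².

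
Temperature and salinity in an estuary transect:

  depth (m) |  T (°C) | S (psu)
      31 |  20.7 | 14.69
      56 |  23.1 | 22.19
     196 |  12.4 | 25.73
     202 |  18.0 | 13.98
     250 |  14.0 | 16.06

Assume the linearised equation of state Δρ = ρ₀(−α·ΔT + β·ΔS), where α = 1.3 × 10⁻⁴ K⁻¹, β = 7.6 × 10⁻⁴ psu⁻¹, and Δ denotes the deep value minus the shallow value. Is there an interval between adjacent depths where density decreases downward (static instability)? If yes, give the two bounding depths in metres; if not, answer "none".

Evaluate Δρ/ρ₀ = −αΔT + βΔS across each adjacent pair:
  31–56 m: −αΔT+βΔS = −(1.3 × 10⁻⁴)(+2.4)+(7.6 × 10⁻⁴)(+7.50) = 5.4 × 10⁻³ → stable
  56–196 m: −αΔT+βΔS = −(1.3 × 10⁻⁴)(-10.7)+(7.6 × 10⁻⁴)(+3.54) = 4.1 × 10⁻³ → stable
  196–202 m: −αΔT+βΔS = −(1.3 × 10⁻⁴)(+5.6)+(7.6 × 10⁻⁴)(-11.75) = -9.7 × 10⁻³ → UNSTABLE
  202–250 m: −αΔT+βΔS = −(1.3 × 10⁻⁴)(-4.0)+(7.6 × 10⁻⁴)(+2.08) = 2.1 × 10⁻³ → stable
The 196–202 m interval has Δρ < 0: lighter water underlies denser water.

196–202 m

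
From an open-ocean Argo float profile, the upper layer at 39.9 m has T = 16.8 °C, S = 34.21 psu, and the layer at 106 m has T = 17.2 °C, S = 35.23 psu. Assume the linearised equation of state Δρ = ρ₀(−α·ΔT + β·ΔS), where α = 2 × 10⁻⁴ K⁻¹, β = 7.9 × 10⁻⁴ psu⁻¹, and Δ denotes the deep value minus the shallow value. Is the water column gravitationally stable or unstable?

stable

ΔT = 17.2 − 16.8 = +0.4 K and ΔS = 35.23 − 34.21 = +1.02 psu (deep − shallow).
−αΔT = -8.00 × 10⁻⁵; βΔS = 8.058 × 10⁻⁴; sum Δρ/ρ₀ = 7.258 × 10⁻⁴.
Δρ/ρ₀ > 0, so Δρ > 0: deeper water is denser → statically stable.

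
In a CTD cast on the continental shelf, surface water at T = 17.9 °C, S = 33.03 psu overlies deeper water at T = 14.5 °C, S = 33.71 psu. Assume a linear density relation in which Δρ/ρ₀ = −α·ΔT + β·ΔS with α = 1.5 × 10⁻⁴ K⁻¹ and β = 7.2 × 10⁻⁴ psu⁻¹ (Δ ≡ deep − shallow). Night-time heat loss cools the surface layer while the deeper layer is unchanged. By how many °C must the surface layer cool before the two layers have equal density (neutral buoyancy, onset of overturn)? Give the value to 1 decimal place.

6.7 °C

Neutral buoyancy requires Δρ = 0, i.e. −α(T_deep − T_surf′) + β(S_deep − S_surf) = 0.
T_surf′ = T_deep − (β/α)·ΔS = 14.5 − (7.2 × 10⁻⁴/1.5 × 10⁻⁴)·(+0.68) = 11.236 °C.
Cooling required: 17.9 − (11.236) = 6.664 °C.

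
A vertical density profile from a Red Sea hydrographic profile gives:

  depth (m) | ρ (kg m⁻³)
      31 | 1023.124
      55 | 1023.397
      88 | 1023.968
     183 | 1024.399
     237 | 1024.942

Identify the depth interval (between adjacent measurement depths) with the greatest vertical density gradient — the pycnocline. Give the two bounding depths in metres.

Compute the density gradient over each adjacent pair:
  31–55 m: Δρ/Δz = 0.273/24 = 0.011 kg m⁻⁴
  55–88 m: Δρ/Δz = 0.571/33 = 0.017 kg m⁻⁴
  88–183 m: Δρ/Δz = 0.431/95 = 4.5 × 10⁻³ kg m⁻⁴
  183–237 m: Δρ/Δz = 0.543/54 = 0.010 kg m⁻⁴
The largest gradient is in the 55–88 m interval — the pycnocline.

55–88 m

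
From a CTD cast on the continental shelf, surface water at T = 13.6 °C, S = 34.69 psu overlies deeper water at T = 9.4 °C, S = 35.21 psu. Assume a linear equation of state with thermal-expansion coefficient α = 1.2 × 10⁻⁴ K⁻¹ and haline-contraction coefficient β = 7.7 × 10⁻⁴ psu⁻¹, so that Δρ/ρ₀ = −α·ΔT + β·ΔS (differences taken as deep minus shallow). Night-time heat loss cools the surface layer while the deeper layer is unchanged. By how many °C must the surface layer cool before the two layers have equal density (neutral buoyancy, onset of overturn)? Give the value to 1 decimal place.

Neutral buoyancy requires Δρ = 0, i.e. −α(T_deep − T_surf′) + β(S_deep − S_surf) = 0.
T_surf′ = T_deep − (β/α)·ΔS = 9.4 − (7.7 × 10⁻⁴/1.2 × 10⁻⁴)·(+0.52) = 6.063 °C.
Cooling required: 13.6 − (6.063) = 7.537 °C.

7.5 °C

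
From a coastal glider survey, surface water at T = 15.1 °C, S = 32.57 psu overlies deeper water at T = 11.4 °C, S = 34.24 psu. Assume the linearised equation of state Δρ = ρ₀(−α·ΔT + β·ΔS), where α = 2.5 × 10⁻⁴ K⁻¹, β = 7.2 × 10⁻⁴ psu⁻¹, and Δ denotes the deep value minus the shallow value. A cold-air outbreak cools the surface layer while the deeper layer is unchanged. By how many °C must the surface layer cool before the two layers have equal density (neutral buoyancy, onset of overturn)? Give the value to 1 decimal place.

8.5 °C

Neutral buoyancy requires Δρ = 0, i.e. −α(T_deep − T_surf′) + β(S_deep − S_surf) = 0.
T_surf′ = T_deep − (β/α)·ΔS = 11.4 − (7.2 × 10⁻⁴/2.5 × 10⁻⁴)·(+1.67) = 6.590 °C.
Cooling required: 15.1 − (6.590) = 8.510 °C.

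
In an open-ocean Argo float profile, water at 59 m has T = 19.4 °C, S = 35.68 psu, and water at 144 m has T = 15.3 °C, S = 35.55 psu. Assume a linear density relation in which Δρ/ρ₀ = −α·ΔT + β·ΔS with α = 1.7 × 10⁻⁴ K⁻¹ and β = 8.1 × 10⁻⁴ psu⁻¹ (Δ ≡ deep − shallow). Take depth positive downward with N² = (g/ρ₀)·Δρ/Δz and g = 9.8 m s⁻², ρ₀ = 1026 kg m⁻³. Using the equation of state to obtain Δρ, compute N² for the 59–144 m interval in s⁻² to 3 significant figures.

6.82 × 10⁻⁵ s⁻²

ΔT = -4.1 K, ΔS = -0.13 psu (deep − shallow).
Δρ/ρ₀ = −αΔT + βΔS = 6.97 × 10⁻⁴ − 1.053 × 10⁻⁴ = 5.917 × 10⁻⁴, so Δρ ≈ 0.6071 kg m⁻³.
N² = (g/ρ₀)·Δρ/Δz = g·(Δρ/ρ₀)/Δz = 9.8 × 5.917 × 10⁻⁴ / 85 = 6.8220 × 10⁻⁵ s⁻² ≈ 6.82 × 10⁻⁵ s⁻².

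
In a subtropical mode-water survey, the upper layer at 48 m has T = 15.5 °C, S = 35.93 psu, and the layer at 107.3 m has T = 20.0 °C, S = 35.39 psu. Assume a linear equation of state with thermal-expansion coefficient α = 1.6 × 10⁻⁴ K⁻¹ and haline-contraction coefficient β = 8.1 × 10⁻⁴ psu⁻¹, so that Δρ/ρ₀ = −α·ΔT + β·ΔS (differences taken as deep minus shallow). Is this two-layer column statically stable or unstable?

unstable

ΔT = 20.0 − 15.5 = +4.5 K and ΔS = 35.39 − 35.93 = -0.54 psu (deep − shallow).
−αΔT = -7.20 × 10⁻⁴; βΔS = -4.374 × 10⁻⁴; sum Δρ/ρ₀ = -1.1574 × 10⁻³.
Δρ/ρ₀ < 0, so Δρ < 0: deeper water is lighter → statically unstable; the column would overturn.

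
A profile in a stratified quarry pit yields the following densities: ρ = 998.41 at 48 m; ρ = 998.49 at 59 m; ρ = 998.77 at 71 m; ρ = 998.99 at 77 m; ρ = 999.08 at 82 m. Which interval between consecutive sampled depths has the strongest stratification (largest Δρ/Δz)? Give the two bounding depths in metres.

71–77 m

Compute the density gradient over each adjacent pair:
  48–59 m: Δρ/Δz = 0.08/11 = 7.3 × 10⁻³ kg m⁻⁴
  59–71 m: Δρ/Δz = 0.28/12 = 0.023 kg m⁻⁴
  71–77 m: Δρ/Δz = 0.22/6 = 0.037 kg m⁻⁴
  77–82 m: Δρ/Δz = 0.09/5 = 0.018 kg m⁻⁴
The largest gradient is in the 71–77 m interval — the pycnocline.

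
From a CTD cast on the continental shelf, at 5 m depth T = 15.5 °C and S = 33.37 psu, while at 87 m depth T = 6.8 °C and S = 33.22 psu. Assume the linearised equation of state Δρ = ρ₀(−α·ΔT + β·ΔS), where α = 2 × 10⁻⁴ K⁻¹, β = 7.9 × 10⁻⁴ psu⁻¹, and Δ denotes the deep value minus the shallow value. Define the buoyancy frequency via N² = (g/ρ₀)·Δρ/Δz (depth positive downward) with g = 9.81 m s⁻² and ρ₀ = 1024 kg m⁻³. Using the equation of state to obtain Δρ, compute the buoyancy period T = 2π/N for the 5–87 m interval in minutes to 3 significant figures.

ΔT = -8.7 K, ΔS = -0.15 psu (deep − shallow).
Δρ/ρ₀ = −αΔT + βΔS = 1.74 × 10⁻³ − 1.185 × 10⁻⁴ = 1.6215 × 10⁻³, so Δρ ≈ 1.660 kg m⁻³.
N² = (g/ρ₀)·Δρ/Δz = g·(Δρ/ρ₀)/Δz = 9.81 × 1.6215 × 10⁻³ / 82 = 1.9399 × 10⁻⁴ s⁻².
N = √(1.9399 × 10⁻⁴) = 0.013928 rad s⁻¹ → T = 2π/N = 451.12 s = 7.5187 min ≈ 7.52 min.

7.52 min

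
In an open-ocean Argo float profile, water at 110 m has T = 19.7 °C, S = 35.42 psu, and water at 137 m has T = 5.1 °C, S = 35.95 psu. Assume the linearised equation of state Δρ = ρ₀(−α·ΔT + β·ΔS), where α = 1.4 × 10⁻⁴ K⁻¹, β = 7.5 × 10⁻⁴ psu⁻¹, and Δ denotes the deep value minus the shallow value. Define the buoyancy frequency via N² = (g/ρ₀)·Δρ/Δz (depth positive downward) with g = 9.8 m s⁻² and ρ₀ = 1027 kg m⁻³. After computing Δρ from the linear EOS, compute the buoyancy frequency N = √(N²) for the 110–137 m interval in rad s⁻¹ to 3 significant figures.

0.0298 rad s⁻¹

ΔT = -14.6 K, ΔS = +0.53 psu (deep − shallow).
Δρ/ρ₀ = −αΔT + βΔS = 2.044 × 10⁻³ + 3.975 × 10⁻⁴ = 2.4415 × 10⁻³, so Δρ ≈ 2.507 kg m⁻³.
N² = (g/ρ₀)·Δρ/Δz = g·(Δρ/ρ₀)/Δz = 9.8 × 2.4415 × 10⁻³ / 27 = 8.8617 × 10⁻⁴ s⁻².
N = √(8.8617 × 10⁻⁴) = 0.029769 rad s⁻¹ ≈ 0.0298 rad s⁻¹.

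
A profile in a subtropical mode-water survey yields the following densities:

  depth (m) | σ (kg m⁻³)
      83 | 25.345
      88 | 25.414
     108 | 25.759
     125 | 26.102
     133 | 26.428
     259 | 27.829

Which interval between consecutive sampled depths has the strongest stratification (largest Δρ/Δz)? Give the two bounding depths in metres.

Compute the density gradient over each adjacent pair:
  83–88 m: Δρ/Δz = 0.069/5 = 0.014 kg m⁻⁴
  88–108 m: Δρ/Δz = 0.345/20 = 0.017 kg m⁻⁴
  108–125 m: Δρ/Δz = 0.343/17 = 0.020 kg m⁻⁴
  125–133 m: Δρ/Δz = 0.326/8 = 0.041 kg m⁻⁴
  133–259 m: Δρ/Δz = 1.401/126 = 0.011 kg m⁻⁴
The largest gradient is in the 125–133 m interval — the pycnocline.

125–133 m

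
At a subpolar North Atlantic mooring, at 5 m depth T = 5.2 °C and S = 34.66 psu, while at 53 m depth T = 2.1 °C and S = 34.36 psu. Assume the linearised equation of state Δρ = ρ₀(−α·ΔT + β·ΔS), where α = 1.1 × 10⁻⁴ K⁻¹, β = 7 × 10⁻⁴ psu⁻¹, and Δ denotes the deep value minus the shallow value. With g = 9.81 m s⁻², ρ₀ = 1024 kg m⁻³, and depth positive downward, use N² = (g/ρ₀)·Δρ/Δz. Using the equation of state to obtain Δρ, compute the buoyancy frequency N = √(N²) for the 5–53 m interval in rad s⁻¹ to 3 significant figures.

ΔT = -3.1 K, ΔS = -0.30 psu (deep − shallow).
Δρ/ρ₀ = −αΔT + βΔS = 3.41 × 10⁻⁴ − 2.10 × 10⁻⁴ = 1.31 × 10⁻⁴, so Δρ ≈ 0.1341 kg m⁻³.
N² = (g/ρ₀)·Δρ/Δz = g·(Δρ/ρ₀)/Δz = 9.81 × 1.31 × 10⁻⁴ / 48 = 2.6773 × 10⁻⁵ s⁻².
N = √(2.6773 × 10⁻⁵) = 5.1743 × 10⁻³ rad s⁻¹ ≈ 5.17 × 10⁻³ rad s⁻¹.

5.17 × 10⁻³ rad s⁻¹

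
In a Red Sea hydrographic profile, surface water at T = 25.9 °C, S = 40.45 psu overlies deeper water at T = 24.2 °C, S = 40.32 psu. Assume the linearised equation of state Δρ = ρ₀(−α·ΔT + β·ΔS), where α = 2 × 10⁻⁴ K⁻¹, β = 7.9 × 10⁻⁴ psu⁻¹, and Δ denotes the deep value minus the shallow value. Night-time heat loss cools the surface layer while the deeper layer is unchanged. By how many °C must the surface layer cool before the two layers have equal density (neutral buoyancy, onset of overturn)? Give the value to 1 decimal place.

Neutral buoyancy requires Δρ = 0, i.e. −α(T_deep − T_surf′) + β(S_deep − S_surf) = 0.
T_surf′ = T_deep − (β/α)·ΔS = 24.2 − (7.9 × 10⁻⁴/2 × 10⁻⁴)·(-0.13) = 24.713 °C.
Cooling required: 25.9 − (24.713) = 1.187 °C.

1.2 °C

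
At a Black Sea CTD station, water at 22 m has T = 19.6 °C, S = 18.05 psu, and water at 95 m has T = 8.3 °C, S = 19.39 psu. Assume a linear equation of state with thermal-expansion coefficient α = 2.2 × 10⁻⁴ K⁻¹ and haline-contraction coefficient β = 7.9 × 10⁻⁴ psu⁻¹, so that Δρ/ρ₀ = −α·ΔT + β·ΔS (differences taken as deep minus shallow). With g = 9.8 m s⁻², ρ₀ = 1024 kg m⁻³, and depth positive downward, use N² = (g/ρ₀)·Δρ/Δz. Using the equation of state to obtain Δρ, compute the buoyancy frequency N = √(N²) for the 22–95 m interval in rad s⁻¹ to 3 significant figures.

ΔT = -11.3 K, ΔS = +1.34 psu (deep − shallow).
Δρ/ρ₀ = −αΔT + βΔS = 2.486 × 10⁻³ + 1.0586 × 10⁻³ = 3.5446 × 10⁻³, so Δρ ≈ 3.630 kg m⁻³.
N² = (g/ρ₀)·Δρ/Δz = g·(Δρ/ρ₀)/Δz = 9.8 × 3.5446 × 10⁻³ / 73 = 4.7585 × 10⁻⁴ s⁻².
N = √(4.7585 × 10⁻⁴) = 0.021814 rad s⁻¹ ≈ 0.0218 rad s⁻¹.

0.0218 rad s⁻¹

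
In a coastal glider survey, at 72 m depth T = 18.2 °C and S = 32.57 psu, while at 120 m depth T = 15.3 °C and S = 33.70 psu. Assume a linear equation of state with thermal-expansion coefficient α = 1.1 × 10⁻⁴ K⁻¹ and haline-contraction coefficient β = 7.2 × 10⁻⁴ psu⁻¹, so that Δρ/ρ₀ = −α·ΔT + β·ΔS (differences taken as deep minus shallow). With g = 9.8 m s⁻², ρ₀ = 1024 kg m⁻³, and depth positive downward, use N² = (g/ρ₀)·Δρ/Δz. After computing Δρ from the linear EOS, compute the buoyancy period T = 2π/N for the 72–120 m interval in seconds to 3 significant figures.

ΔT = -2.9 K, ΔS = +1.13 psu (deep − shallow).
Δρ/ρ₀ = −αΔT + βΔS = 3.19 × 10⁻⁴ + 8.136 × 10⁻⁴ = 1.1326 × 10⁻³, so Δρ ≈ 1.160 kg m⁻³.
N² = (g/ρ₀)·Δρ/Δz = g·(Δρ/ρ₀)/Δz = 9.8 × 1.1326 × 10⁻³ / 48 = 2.3124 × 10⁻⁴ s⁻².
N = √(2.3124 × 10⁻⁴) = 0.015207 rad s⁻¹ → T = 2π/N = 413.18 s ≈ 413 s.

413 s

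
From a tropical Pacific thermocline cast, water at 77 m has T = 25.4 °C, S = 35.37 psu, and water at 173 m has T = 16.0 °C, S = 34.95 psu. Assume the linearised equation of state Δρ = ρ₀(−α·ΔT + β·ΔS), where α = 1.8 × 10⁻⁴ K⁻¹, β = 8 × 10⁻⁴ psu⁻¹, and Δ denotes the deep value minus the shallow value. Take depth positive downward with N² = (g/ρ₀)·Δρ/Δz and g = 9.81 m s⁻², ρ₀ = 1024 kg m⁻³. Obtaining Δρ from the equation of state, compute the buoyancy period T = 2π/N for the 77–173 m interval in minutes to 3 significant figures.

ΔT = -9.4 K, ΔS = -0.42 psu (deep − shallow).
Δρ/ρ₀ = −αΔT + βΔS = 1.692 × 10⁻³ − 3.36 × 10⁻⁴ = 1.356 × 10⁻³, so Δρ ≈ 1.389 kg m⁻³.
N² = (g/ρ₀)·Δρ/Δz = g·(Δρ/ρ₀)/Δz = 9.81 × 1.356 × 10⁻³ / 96 = 1.3857 × 10⁻⁴ s⁻².
N = √(1.3857 × 10⁻⁴) = 0.011772 rad s⁻¹ → T = 2π/N = 533.74 s = 8.8957 min ≈ 8.90 min.

8.90 min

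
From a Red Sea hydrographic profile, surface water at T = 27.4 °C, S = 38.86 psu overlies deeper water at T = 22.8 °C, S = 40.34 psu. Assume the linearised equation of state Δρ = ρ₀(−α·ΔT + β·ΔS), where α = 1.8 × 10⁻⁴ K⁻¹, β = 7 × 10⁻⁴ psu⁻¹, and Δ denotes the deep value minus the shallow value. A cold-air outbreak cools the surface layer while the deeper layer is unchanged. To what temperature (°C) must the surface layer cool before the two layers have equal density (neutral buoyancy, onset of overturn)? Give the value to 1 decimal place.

17.0 °C

Neutral buoyancy requires Δρ = 0, i.e. −α(T_deep − T_surf′) + β(S_deep − S_surf) = 0.
T_surf′ = T_deep − (β/α)·ΔS = 22.8 − (7 × 10⁻⁴/1.8 × 10⁻⁴)·(+1.48) = 17.044 °C.
Cooling required: 27.4 − (17.044) = 10.356 °C.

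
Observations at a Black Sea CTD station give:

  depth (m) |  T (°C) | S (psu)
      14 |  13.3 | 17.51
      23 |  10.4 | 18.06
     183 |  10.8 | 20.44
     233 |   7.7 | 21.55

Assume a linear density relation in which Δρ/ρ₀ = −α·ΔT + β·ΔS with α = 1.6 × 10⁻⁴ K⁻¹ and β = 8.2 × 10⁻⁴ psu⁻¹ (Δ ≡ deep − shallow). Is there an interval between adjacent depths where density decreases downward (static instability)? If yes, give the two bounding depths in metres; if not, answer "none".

Evaluate Δρ/ρ₀ = −αΔT + βΔS across each adjacent pair:
  14–23 m: −αΔT+βΔS = −(1.6 × 10⁻⁴)(-2.9)+(8.2 × 10⁻⁴)(+0.55) = 9.2 × 10⁻⁴ → stable
  23–183 m: −αΔT+βΔS = −(1.6 × 10⁻⁴)(+0.4)+(8.2 × 10⁻⁴)(+2.38) = 1.9 × 10⁻³ → stable
  183–233 m: −αΔT+βΔS = −(1.6 × 10⁻⁴)(-3.1)+(8.2 × 10⁻⁴)(+1.11) = 1.4 × 10⁻³ → stable
Every interval has Δρ > 0: the column is stably stratified throughout.

none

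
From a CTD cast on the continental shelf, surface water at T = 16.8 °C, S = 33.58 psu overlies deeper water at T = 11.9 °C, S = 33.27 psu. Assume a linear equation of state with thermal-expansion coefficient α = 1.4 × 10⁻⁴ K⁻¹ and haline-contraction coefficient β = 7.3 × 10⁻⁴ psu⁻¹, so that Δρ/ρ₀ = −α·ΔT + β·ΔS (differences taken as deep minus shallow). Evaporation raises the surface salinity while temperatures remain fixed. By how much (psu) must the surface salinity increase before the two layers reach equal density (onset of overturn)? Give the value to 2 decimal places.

Neutral buoyancy requires −α(T_deep − T_surf) + β(S_deep − S_surf′) = 0.
S_surf′ = S_deep − (α/β)·ΔT = 33.27 − (1.4 × 10⁻⁴/7.3 × 10⁻⁴)·(-4.9) = 34.2097 psu.
Increase required: 34.2097 − 33.58 = 0.6297 psu.

0.63 psu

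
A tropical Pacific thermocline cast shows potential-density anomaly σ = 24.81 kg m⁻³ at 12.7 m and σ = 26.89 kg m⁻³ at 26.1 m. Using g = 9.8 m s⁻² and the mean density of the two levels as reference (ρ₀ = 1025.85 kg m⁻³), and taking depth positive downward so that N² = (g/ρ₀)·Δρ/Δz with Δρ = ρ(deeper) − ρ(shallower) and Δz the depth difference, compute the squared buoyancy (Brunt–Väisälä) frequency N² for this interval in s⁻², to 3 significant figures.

Δρ = 1026.89 − 1024.81 = 2.08 kg m⁻³ over Δz = 26.1 − 12.7 = 13.4 m.
N² = (9.8/1025.85) × (2.08/13.4) = 1.4829 × 10⁻³ s⁻² ≈ 1.48 × 10⁻³ s⁻².

1.48 × 10⁻³ s⁻²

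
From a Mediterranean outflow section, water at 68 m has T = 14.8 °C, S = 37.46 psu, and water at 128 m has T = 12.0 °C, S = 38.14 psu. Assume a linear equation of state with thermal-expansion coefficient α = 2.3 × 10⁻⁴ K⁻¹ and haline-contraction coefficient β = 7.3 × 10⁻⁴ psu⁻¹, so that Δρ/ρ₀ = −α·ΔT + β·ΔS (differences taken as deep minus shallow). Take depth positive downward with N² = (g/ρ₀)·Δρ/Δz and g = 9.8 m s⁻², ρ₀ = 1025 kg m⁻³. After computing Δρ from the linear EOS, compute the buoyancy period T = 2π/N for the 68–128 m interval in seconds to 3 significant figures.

460 s

ΔT = -2.8 K, ΔS = +0.68 psu (deep − shallow).
Δρ/ρ₀ = −αΔT + βΔS = 6.44 × 10⁻⁴ + 4.964 × 10⁻⁴ = 1.1404 × 10⁻³, so Δρ ≈ 1.169 kg m⁻³.
N² = (g/ρ₀)·Δρ/Δz = g·(Δρ/ρ₀)/Δz = 9.8 × 1.1404 × 10⁻³ / 60 = 1.8627 × 10⁻⁴ s⁻².
N = √(1.8627 × 10⁻⁴) = 0.013648 rad s⁻¹ → T = 2π/N = 460.37 s ≈ 460 s.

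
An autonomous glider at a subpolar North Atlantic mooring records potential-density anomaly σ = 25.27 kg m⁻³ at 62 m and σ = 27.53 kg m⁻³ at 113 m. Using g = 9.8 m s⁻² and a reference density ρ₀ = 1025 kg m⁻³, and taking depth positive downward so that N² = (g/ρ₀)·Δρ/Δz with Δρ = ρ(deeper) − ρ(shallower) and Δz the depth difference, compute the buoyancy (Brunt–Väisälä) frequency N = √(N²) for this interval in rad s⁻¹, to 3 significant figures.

Δρ = 1027.53 − 1025.27 = 2.26 kg m⁻³ over Δz = 113 − 62 = 51 m.
N² = (9.8/1025) × (2.26/51) = 4.2368 × 10⁻⁴ s⁻².
N = √(4.2368 × 10⁻⁴) = 0.020583 rad s⁻¹ ≈ 0.0206 rad s⁻¹.

0.0206 rad s⁻¹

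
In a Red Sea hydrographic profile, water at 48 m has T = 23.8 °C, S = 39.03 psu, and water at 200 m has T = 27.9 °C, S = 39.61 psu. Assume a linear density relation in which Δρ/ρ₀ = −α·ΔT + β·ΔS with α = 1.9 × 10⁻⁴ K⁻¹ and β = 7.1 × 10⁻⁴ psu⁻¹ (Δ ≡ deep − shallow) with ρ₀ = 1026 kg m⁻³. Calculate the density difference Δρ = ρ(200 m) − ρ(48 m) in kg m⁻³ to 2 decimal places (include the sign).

ΔT = +4.1 K, ΔS = +0.58 psu (deep − shallow).
Δρ/ρ₀ = −(1.9 × 10⁻⁴)(+4.1) + (7.1 × 10⁻⁴)(+0.58) = -3.672 × 10⁻⁴.
Δρ = 1026 × (-3.672 × 10⁻⁴) = -0.38 kg m⁻³.
Negative Δρ: lighter below, statically unstable.

-0.38 kg m⁻³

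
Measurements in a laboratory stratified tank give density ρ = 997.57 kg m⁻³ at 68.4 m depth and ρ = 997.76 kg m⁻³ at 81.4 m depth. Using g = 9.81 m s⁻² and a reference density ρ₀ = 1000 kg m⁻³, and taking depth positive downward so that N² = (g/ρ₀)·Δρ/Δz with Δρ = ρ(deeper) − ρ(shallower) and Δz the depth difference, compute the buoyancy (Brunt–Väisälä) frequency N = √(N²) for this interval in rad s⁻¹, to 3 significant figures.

0.0120 rad s⁻¹

Δρ = 997.76 − 997.57 = 0.19 kg m⁻³ over Δz = 81.4 − 68.4 = 13 m.
N² = (9.81/1000) × (0.19/13) = 1.4338 × 10⁻⁴ s⁻².
N = √(1.4338 × 10⁻⁴) = 0.011974 rad s⁻¹ ≈ 0.0120 rad s⁻¹.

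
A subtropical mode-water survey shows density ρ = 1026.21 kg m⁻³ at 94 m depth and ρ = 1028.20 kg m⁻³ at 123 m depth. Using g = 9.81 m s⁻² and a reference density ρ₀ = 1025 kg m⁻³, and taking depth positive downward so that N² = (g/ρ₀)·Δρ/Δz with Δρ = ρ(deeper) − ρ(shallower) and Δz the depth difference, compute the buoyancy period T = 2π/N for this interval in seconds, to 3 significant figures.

Δρ = 1028.20 − 1026.21 = 1.99 kg m⁻³ over Δz = 123 − 94 = 29 m.
N² = (9.81/1025) × (1.99/29) = 6.5675 × 10⁻⁴ s⁻².
N = √(6.5675 × 10⁻⁴) = 0.025627 rad s⁻¹, so T = 2π/N = 245.18 s ≈ 245 s.

245 s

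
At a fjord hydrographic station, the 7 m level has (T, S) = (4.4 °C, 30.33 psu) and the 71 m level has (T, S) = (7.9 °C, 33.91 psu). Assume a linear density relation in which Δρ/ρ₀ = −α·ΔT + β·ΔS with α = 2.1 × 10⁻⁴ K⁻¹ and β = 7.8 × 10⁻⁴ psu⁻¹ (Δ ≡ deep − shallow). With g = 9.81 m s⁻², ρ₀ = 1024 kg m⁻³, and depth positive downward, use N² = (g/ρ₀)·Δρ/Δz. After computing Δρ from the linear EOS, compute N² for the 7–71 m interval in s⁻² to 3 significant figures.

3.15 × 10⁻⁴ s⁻²

ΔT = +3.5 K, ΔS = +3.58 psu (deep − shallow).
Δρ/ρ₀ = −αΔT + βΔS = -7.35 × 10⁻⁴ + 2.7924 × 10⁻³ = 2.0574 × 10⁻³, so Δρ ≈ 2.107 kg m⁻³.
N² = (g/ρ₀)·Δρ/Δz = g·(Δρ/ρ₀)/Δz = 9.81 × 2.0574 × 10⁻³ / 64 = 3.1536 × 10⁻⁴ s⁻² ≈ 3.15 × 10⁻⁴ s⁻².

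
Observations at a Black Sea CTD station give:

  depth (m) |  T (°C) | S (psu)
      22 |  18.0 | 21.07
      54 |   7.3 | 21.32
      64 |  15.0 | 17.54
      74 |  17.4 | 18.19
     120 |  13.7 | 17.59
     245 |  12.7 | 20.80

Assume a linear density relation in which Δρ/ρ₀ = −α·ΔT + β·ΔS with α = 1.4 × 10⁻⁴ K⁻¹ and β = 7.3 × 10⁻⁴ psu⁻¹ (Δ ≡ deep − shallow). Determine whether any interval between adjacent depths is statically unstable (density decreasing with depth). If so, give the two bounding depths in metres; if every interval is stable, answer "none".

54–64 m

Evaluate Δρ/ρ₀ = −αΔT + βΔS across each adjacent pair:
  22–54 m: −αΔT+βΔS = −(1.4 × 10⁻⁴)(-10.7)+(7.3 × 10⁻⁴)(+0.25) = 1.7 × 10⁻³ → stable
  54–64 m: −αΔT+βΔS = −(1.4 × 10⁻⁴)(+7.7)+(7.3 × 10⁻⁴)(-3.78) = -3.8 × 10⁻³ → UNSTABLE
  64–74 m: −αΔT+βΔS = −(1.4 × 10⁻⁴)(+2.4)+(7.3 × 10⁻⁴)(+0.65) = 1.4 × 10⁻⁴ → stable
  74–120 m: −αΔT+βΔS = −(1.4 × 10⁻⁴)(-3.7)+(7.3 × 10⁻⁴)(-0.60) = 8.0 × 10⁻⁵ → stable
  120–245 m: −αΔT+βΔS = −(1.4 × 10⁻⁴)(-1.0)+(7.3 × 10⁻⁴)(+3.21) = 2.5 × 10⁻³ → stable
The 54–64 m interval has Δρ < 0: lighter water underlies denser water.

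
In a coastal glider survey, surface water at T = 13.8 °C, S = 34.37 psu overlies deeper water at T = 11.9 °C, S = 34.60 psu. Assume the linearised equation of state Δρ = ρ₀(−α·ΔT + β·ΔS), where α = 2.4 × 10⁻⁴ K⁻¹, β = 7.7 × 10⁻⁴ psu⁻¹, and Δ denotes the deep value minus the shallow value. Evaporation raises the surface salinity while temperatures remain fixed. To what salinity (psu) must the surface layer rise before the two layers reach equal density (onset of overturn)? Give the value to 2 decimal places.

35.19 psu

Neutral buoyancy requires −α(T_deep − T_surf) + β(S_deep − S_surf′) = 0.
S_surf′ = S_deep − (α/β)·ΔT = 34.60 − (2.4 × 10⁻⁴/7.7 × 10⁻⁴)·(-1.9) = 35.1922 psu.
Increase required: 35.1922 − 34.37 = 0.8222 psu.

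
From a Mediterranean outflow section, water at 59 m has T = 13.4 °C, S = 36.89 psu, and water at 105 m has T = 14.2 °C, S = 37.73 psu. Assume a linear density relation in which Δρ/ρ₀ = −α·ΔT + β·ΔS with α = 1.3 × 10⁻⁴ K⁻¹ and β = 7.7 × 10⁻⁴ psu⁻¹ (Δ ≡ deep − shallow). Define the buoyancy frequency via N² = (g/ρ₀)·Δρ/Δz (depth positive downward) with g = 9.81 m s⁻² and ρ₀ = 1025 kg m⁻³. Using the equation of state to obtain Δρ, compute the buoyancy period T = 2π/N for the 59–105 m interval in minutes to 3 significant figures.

9.73 min

ΔT = +0.8 K, ΔS = +0.84 psu (deep − shallow).
Δρ/ρ₀ = −αΔT + βΔS = -1.04 × 10⁻⁴ + 6.468 × 10⁻⁴ = 5.428 × 10⁻⁴, so Δρ ≈ 0.5564 kg m⁻³.
N² = (g/ρ₀)·Δρ/Δz = g·(Δρ/ρ₀)/Δz = 9.81 × 5.428 × 10⁻⁴ / 46 = 1.1576 × 10⁻⁴ s⁻².
N = √(1.1576 × 10⁻⁴) = 0.010759 rad s⁻¹ → T = 2π/N = 583.99 s = 9.7332 min ≈ 9.73 min.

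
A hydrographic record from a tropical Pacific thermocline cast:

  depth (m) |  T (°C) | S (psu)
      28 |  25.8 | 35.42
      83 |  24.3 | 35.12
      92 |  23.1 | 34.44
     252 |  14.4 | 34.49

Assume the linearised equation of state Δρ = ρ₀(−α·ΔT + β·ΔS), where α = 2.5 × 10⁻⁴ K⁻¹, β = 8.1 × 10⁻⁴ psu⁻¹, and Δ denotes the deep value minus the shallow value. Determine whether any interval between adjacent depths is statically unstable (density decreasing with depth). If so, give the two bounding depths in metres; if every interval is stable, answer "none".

Evaluate Δρ/ρ₀ = −αΔT + βΔS across each adjacent pair:
  28–83 m: −αΔT+βΔS = −(2.5 × 10⁻⁴)(-1.5)+(8.1 × 10⁻⁴)(-0.30) = 1.3 × 10⁻⁴ → stable
  83–92 m: −αΔT+βΔS = −(2.5 × 10⁻⁴)(-1.2)+(8.1 × 10⁻⁴)(-0.68) = -2.5 × 10⁻⁴ → UNSTABLE
  92–252 m: −αΔT+βΔS = −(2.5 × 10⁻⁴)(-8.7)+(8.1 × 10⁻⁴)(+0.05) = 2.2 × 10⁻³ → stable
The 83–92 m interval has Δρ < 0: lighter water underlies denser water.

83–92 m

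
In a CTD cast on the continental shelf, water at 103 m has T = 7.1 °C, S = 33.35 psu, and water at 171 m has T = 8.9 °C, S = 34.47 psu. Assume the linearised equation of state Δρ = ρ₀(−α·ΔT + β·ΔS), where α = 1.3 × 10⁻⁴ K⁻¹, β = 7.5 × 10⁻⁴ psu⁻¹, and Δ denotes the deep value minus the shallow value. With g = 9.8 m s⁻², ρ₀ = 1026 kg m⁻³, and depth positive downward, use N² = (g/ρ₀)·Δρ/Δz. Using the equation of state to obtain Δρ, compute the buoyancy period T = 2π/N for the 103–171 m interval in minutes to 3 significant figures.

ΔT = +1.8 K, ΔS = +1.12 psu (deep − shallow).
Δρ/ρ₀ = −αΔT + βΔS = -2.34 × 10⁻⁴ + 8.40 × 10⁻⁴ = 6.06 × 10⁻⁴, so Δρ ≈ 0.6218 kg m⁻³.
N² = (g/ρ₀)·Δρ/Δz = g·(Δρ/ρ₀)/Δz = 9.8 × 6.06 × 10⁻⁴ / 68 = 8.7335 × 10⁻⁵ s⁻².
N = √(8.7335 × 10⁻⁵) = 9.3453 × 10⁻³ rad s⁻¹ → T = 2π/N = 672.34 s = 11.206 min ≈ 11.2 min.

11.2 min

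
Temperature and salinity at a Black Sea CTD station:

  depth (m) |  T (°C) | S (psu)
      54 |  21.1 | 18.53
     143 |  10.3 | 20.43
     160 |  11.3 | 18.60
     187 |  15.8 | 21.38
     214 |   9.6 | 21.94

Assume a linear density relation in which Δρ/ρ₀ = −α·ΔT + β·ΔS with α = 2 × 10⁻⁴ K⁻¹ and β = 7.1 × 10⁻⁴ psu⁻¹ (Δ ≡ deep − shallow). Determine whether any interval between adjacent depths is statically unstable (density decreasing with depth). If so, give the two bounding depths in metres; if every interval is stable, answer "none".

Evaluate Δρ/ρ₀ = −αΔT + βΔS across each adjacent pair:
  54–143 m: −αΔT+βΔS = −(2 × 10⁻⁴)(-10.8)+(7.1 × 10⁻⁴)(+1.90) = 3.5 × 10⁻³ → stable
  143–160 m: −αΔT+βΔS = −(2 × 10⁻⁴)(+1.0)+(7.1 × 10⁻⁴)(-1.83) = -1.5 × 10⁻³ → UNSTABLE
  160–187 m: −αΔT+βΔS = −(2 × 10⁻⁴)(+4.5)+(7.1 × 10⁻⁴)(+2.78) = 1.1 × 10⁻³ → stable
  187–214 m: −αΔT+βΔS = −(2 × 10⁻⁴)(-6.2)+(7.1 × 10⁻⁴)(+0.56) = 1.6 × 10⁻³ → stable
The 143–160 m interval has Δρ < 0: lighter water underlies denser water.

143–160 m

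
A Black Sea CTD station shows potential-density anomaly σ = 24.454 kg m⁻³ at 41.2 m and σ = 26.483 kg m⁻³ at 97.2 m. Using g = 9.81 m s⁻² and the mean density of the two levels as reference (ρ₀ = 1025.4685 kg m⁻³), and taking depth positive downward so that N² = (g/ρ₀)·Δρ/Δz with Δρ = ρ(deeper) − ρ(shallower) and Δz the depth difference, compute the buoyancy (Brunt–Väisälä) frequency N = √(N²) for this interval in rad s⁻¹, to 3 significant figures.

0.0186 rad s⁻¹

Δρ = 1026.483 − 1024.454 = 2.029 kg m⁻³ over Δz = 97.2 − 41.2 = 56 m.
N² = (9.81/1025.4685) × (2.029/56) = 3.4661 × 10⁻⁴ s⁻².
N = √(3.4661 × 10⁻⁴) = 0.018617 rad s⁻¹ ≈ 0.0186 rad s⁻¹.
N² > 0, so the interval is statically stable.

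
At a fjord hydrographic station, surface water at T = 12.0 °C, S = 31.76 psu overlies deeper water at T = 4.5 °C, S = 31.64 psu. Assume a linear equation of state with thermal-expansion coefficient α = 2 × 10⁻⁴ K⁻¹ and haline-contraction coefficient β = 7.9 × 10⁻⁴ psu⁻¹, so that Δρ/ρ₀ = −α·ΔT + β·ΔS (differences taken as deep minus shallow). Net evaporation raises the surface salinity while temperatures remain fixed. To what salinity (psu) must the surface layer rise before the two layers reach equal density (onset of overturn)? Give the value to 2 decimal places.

33.54 psu

Neutral buoyancy requires −α(T_deep − T_surf) + β(S_deep − S_surf′) = 0.
S_surf′ = S_deep − (α/β)·ΔT = 31.64 − (2 × 10⁻⁴/7.9 × 10⁻⁴)·(-7.5) = 33.5387 psu.
Increase required: 33.5387 − 31.76 = 1.7787 psu.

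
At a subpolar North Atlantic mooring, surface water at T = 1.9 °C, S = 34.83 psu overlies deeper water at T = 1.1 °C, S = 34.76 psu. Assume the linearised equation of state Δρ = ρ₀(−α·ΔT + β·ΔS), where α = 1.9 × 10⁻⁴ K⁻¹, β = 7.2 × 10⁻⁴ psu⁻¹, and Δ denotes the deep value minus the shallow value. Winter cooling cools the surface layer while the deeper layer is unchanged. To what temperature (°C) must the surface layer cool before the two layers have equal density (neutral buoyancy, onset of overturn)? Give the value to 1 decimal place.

Neutral buoyancy requires Δρ = 0, i.e. −α(T_deep − T_surf′) + β(S_deep − S_surf) = 0.
T_surf′ = T_deep − (β/α)·ΔS = 1.1 − (7.2 × 10⁻⁴/1.9 × 10⁻⁴)·(-0.07) = 1.365 °C.
Cooling required: 1.9 − (1.365) = 0.535 °C.

1.4 °C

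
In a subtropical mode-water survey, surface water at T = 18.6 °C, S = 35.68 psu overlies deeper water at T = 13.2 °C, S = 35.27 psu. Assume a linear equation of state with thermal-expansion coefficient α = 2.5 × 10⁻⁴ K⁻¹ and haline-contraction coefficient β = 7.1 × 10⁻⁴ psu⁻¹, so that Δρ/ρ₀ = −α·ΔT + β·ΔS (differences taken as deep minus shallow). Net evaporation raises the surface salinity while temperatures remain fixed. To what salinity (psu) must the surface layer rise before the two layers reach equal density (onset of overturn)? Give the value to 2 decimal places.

37.17 psu

Neutral buoyancy requires −α(T_deep − T_surf) + β(S_deep − S_surf′) = 0.
S_surf′ = S_deep − (α/β)·ΔT = 35.27 − (2.5 × 10⁻⁴/7.1 × 10⁻⁴)·(-5.4) = 37.1714 psu.
Increase required: 37.1714 − 35.68 = 1.4914 psu.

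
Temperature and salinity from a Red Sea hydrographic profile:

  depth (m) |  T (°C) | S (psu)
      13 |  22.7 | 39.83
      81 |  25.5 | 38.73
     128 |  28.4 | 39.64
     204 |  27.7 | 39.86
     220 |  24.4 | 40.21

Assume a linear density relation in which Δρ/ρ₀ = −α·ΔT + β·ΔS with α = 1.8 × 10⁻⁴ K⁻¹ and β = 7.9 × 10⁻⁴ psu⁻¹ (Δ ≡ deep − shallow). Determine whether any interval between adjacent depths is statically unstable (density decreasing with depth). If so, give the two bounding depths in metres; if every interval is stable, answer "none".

Evaluate Δρ/ρ₀ = −αΔT + βΔS across each adjacent pair:
  13–81 m: −αΔT+βΔS = −(1.8 × 10⁻⁴)(+2.8)+(7.9 × 10⁻⁴)(-1.10) = -1.4 × 10⁻³ → UNSTABLE
  81–128 m: −αΔT+βΔS = −(1.8 × 10⁻⁴)(+2.9)+(7.9 × 10⁻⁴)(+0.91) = 2.0 × 10⁻⁴ → stable
  128–204 m: −αΔT+βΔS = −(1.8 × 10⁻⁴)(-0.7)+(7.9 × 10⁻⁴)(+0.22) = 3.0 × 10⁻⁴ → stable
  204–220 m: −αΔT+βΔS = −(1.8 × 10⁻⁴)(-3.3)+(7.9 × 10⁻⁴)(+0.35) = 8.7 × 10⁻⁴ → stable
The 13–81 m interval has Δρ < 0: lighter water underlies denser water.

13–81 m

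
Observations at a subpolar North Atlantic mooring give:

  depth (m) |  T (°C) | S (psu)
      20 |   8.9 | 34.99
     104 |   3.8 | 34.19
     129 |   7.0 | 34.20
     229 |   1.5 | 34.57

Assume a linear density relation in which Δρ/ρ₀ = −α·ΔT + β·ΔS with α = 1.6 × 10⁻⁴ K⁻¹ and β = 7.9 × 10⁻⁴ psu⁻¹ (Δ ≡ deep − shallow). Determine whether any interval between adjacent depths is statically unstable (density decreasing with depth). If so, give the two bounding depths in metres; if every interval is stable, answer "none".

Evaluate Δρ/ρ₀ = −αΔT + βΔS across each adjacent pair:
  20–104 m: −αΔT+βΔS = −(1.6 × 10⁻⁴)(-5.1)+(7.9 × 10⁻⁴)(-0.80) = 1.8 × 10⁻⁴ → stable
  104–129 m: −αΔT+βΔS = −(1.6 × 10⁻⁴)(+3.2)+(7.9 × 10⁻⁴)(+0.01) = -5.0 × 10⁻⁴ → UNSTABLE
  129–229 m: −αΔT+βΔS = −(1.6 × 10⁻⁴)(-5.5)+(7.9 × 10⁻⁴)(+0.37) = 1.2 × 10⁻³ → stable
The 104–129 m interval has Δρ < 0: lighter water underlies denser water.

104–129 m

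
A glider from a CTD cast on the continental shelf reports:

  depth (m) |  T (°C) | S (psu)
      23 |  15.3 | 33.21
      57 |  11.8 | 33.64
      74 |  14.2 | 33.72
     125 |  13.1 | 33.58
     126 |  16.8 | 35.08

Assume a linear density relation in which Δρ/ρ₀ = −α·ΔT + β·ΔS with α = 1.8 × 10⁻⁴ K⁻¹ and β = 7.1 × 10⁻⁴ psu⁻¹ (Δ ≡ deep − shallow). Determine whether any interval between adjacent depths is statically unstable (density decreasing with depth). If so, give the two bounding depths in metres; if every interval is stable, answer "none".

Evaluate Δρ/ρ₀ = −αΔT + βΔS across each adjacent pair:
  23–57 m: −αΔT+βΔS = −(1.8 × 10⁻⁴)(-3.5)+(7.1 × 10⁻⁴)(+0.43) = 9.4 × 10⁻⁴ → stable
  57–74 m: −αΔT+βΔS = −(1.8 × 10⁻⁴)(+2.4)+(7.1 × 10⁻⁴)(+0.08) = -3.8 × 10⁻⁴ → UNSTABLE
  74–125 m: −αΔT+βΔS = −(1.8 × 10⁻⁴)(-1.1)+(7.1 × 10⁻⁴)(-0.14) = 9.9 × 10⁻⁵ → stable
  125–126 m: −αΔT+βΔS = −(1.8 × 10⁻⁴)(+3.7)+(7.1 × 10⁻⁴)(+1.50) = 4.0 × 10⁻⁴ → stable
The 57–74 m interval has Δρ < 0: lighter water underlies denser water.

57–74 m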